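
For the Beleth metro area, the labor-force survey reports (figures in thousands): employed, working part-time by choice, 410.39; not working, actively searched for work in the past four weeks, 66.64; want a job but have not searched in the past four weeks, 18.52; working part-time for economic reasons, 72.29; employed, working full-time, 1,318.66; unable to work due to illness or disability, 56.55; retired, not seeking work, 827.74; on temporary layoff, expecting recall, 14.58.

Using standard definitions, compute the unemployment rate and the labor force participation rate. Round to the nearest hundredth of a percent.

Employed = 410.39 + 72.29 + 1,318.66 = 1,801.34 thousand (anyone who worked, including part-time for economic reasons, counts as employed).
Unemployed = 66.64 + 14.58 = 81.22 thousand (jobless and actively searching, or on temporary layoff).
Labor force = 1,801.34 + 81.22 = 1,882.56 thousand.
Not in labor force = 18.52 + 56.55 + 827.74 = 902.81 thousand (those not working and not actively searching are outside the labor force — including those who want a job but have given up searching).
Civilian working-age population = 1,882.56 + 902.81 = 2,785.37 thousand.
Unemployment rate = 81.22 / 1,882.56 = 4.31%.
Labor force participation rate = 1,882.56 / 2,785.37 = 67.59%.

Unemployment rate ≈ 4.31%; labor force participation rate ≈ 67.59%.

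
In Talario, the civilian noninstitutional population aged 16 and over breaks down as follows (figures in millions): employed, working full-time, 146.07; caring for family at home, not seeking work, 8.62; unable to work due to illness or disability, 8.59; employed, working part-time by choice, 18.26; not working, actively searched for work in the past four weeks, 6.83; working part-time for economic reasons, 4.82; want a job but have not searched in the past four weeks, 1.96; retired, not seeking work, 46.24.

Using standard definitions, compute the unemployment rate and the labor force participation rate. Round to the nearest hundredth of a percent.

Unemployment rate ≈ 3.88%; labor force participation rate ≈ 72.90%.

Employed = 146.07 + 18.26 + 4.82 = 169.15 million (anyone who worked, including part-time for economic reasons, counts as employed).
Unemployed = 6.83 million.
Labor force = 169.15 + 6.83 = 175.98 million.
Not in labor force = 8.62 + 8.59 + 1.96 + 46.24 = 65.41 million (those not working and not actively searching are outside the labor force — including those who want a job but have given up searching).
Civilian working-age population = 175.98 + 65.41 = 241.39 million.
Unemployment rate = 6.83 / 175.98 = 3.88%.
Labor force participation rate = 175.98 / 241.39 = 72.90%.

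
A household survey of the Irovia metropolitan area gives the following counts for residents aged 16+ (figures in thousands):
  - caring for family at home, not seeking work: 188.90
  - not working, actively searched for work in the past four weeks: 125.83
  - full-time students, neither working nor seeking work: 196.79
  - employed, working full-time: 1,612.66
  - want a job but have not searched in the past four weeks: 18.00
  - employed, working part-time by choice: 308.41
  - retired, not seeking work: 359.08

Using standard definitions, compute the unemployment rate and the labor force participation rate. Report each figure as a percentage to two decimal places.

Employed = 1,612.66 + 308.41 = 1,921.07 thousand.
Unemployed = 125.83 thousand.
Labor force = 1,921.07 + 125.83 = 2,046.90 thousand.
Not in labor force = 188.90 + 196.79 + 18.00 + 359.08 = 762.77 thousand (those not working and not actively searching are outside the labor force — including those who want a job but have given up searching).
Civilian working-age population = 2,046.90 + 762.77 = 2,809.67 thousand.
Unemployment rate = 125.83 / 2,046.90 = 6.15%.
Labor force participation rate = 2,046.90 / 2,809.67 = 72.85%.

Unemployment rate ≈ 6.15%; labor force participation rate ≈ 72.85%.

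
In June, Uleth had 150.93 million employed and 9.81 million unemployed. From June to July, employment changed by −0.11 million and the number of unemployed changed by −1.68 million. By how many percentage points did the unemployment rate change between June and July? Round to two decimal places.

June: labor force = 150.93 + 9.81 = 160.74; u = 9.81/160.74 = 6.10%.
July: labor force = 150.82 + 8.13 = 158.95; u = 8.13/158.95 = 5.11%.
Change = 5.11% − 6.10% = −0.99 pp.

The unemployment rate changed by −0.99 percentage points.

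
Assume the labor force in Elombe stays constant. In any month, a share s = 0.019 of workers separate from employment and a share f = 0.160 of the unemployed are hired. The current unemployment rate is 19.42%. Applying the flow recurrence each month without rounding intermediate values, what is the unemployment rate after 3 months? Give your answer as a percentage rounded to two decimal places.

With a fixed labor force, u_{t+1} = u_t + s·(1−u_t) − f·u_t = u_t·(1−s−f) + s.
Here 1−s−f = 0.821 and s = 0.019.
u_1 = 0.194200 × 0.821 + 0.019 = 0.178438.
u_2 = 0.178438 × 0.821 + 0.019 = 0.165498.
u_3 = 0.165498 × 0.821 + 0.019 = 0.154874.

Unemployment rate after three months ≈ 15.49%.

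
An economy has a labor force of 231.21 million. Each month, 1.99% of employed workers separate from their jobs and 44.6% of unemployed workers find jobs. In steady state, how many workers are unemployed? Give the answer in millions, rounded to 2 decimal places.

Steady-state unemployment rate u* = s/(s+f) = 1.99/(1.99+44.6) = 0.042713.
Unemployed = u* × labor force = 0.042713 × 231.21 ≈ 9.88 million.

About 9.88 million are unemployed in steady state.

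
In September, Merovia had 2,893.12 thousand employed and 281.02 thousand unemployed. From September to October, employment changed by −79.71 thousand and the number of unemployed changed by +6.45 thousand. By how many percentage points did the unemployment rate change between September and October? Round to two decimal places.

September: labor force = 2,893.12 + 281.02 = 3,174.14; u = 281.02/3,174.14 = 8.85%.
October: labor force = 2,813.41 + 287.47 = 3,100.88; u = 287.47/3,100.88 = 9.27%.
Change = 9.27% − 8.85% = +0.42 pp.

The unemployment rate changed by +0.42 percentage points.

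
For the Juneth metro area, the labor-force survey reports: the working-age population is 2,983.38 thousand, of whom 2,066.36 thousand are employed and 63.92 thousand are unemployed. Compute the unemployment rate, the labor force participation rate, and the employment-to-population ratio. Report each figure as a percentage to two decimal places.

Labor force = employed + unemployed = 2,066.36 + 63.92 = 2,130.28 thousand.
Unemployment rate = 63.92 / 2,130.28 = 3.00%.
Labor force participation rate = 2,130.28 / 2,983.38 = 71.40%.
Employment-population ratio = 2,066.36 / 2,983.38 = 69.26%.

Unemployment rate ≈ 3.00%; labor force participation rate ≈ 71.40%; employment-population ratio ≈ 69.26%.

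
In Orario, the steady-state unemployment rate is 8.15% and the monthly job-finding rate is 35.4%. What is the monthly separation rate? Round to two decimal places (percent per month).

Separation rate ≈ 3.14% per month.

From u* = s/(s+f): s = u·f/(1−u).
s = 0.0815 × 35.4 / (1 − 0.0815) = 2.8851 / 0.9185 ≈ 3.14% per month.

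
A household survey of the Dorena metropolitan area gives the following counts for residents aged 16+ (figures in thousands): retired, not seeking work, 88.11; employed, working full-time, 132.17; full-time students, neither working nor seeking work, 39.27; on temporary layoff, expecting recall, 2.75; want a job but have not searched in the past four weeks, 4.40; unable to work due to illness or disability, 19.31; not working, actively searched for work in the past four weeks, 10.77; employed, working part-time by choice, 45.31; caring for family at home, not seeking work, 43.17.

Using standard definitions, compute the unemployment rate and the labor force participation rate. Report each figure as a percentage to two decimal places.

Unemployment rate ≈ 7.08%; labor force participation rate ≈ 49.58%.

Employed = 132.17 + 45.31 = 177.48 thousand.
Unemployed = 2.75 + 10.77 = 13.52 thousand (jobless and actively searching, or on temporary layoff).
Labor force = 177.48 + 13.52 = 191.00 thousand.
Not in labor force = 88.11 + 39.27 + 4.40 + 19.31 + 43.17 = 194.26 thousand (those not working and not actively searching are outside the labor force — including those who want a job but have given up searching).
Civilian working-age population = 191.00 + 194.26 = 385.26 thousand.
Unemployment rate = 13.52 / 191.00 = 7.08%.
Labor force participation rate = 191.00 / 385.26 = 49.58%.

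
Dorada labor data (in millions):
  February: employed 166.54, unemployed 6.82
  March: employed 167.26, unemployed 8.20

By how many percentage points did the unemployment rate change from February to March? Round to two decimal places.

February: labor force = 166.54 + 6.82 = 173.36; u = 6.82/173.36 = 3.93%.
March: labor force = 167.26 + 8.20 = 175.46; u = 8.20/175.46 = 4.67%.
Change = 4.67% − 3.93% = +0.74 pp.

The unemployment rate changed by +0.74 percentage points.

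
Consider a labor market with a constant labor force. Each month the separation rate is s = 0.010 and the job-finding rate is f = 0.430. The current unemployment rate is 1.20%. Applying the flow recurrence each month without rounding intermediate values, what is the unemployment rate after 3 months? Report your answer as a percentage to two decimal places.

Unemployment rate after three months ≈ 2.08%.

With a fixed labor force, u_{t+1} = u_t + s·(1−u_t) − f·u_t = u_t·(1−s−f) + s.
Here 1−s−f = 0.560 and s = 0.010.
u_1 = 0.012000 × 0.560 + 0.010 = 0.016720.
u_2 = 0.016720 × 0.560 + 0.010 = 0.019363.
u_3 = 0.019363 × 0.560 + 0.010 = 0.020843.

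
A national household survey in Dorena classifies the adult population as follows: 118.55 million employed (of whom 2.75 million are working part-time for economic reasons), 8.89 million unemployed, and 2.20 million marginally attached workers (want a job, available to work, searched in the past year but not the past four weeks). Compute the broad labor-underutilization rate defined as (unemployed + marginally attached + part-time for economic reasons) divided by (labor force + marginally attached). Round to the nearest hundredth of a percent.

Broad underutilization rate ≈ 10.68%.

Labor force = 118.55 + 8.89 = 127.44 million.
Numerator = 8.89 + 2.20 + 2.75 = 13.84 million.
Denominator = 127.44 + 2.20 = 129.64 million.
Broad rate = 13.84 / 129.64 = 10.68%.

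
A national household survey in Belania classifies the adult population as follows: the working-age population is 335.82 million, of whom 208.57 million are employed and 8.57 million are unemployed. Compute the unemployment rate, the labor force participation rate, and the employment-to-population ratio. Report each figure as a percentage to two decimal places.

Unemployment rate ≈ 3.95%; labor force participation rate ≈ 64.66%; employment-population ratio ≈ 62.11%.

Labor force = employed + unemployed = 208.57 + 8.57 = 217.14 million.
Unemployment rate = 8.57 / 217.14 = 3.95%.
Labor force participation rate = 217.14 / 335.82 = 64.66%.
Employment-population ratio = 208.57 / 335.82 = 62.11%.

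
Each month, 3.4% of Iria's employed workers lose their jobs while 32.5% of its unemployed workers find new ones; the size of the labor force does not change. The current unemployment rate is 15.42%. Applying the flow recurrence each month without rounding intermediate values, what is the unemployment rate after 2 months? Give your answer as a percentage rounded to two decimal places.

With a fixed labor force, u_{t+1} = u_t + s·(1−u_t) − f·u_t = u_t·(1−s−f) + s.
Here 1−s−f = 0.641 and s = 0.034.
u_1 = 0.154200 × 0.641 + 0.034 = 0.132842.
u_2 = 0.132842 × 0.641 + 0.034 = 0.119152.

Unemployment rate after two months ≈ 11.92%.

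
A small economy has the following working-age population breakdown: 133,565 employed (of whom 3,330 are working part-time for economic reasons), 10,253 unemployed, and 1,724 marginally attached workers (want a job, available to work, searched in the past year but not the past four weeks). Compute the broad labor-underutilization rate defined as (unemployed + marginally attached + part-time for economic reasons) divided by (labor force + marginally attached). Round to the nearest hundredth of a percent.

Broad underutilization rate ≈ 10.52%.

Labor force = 133,565 + 10,253 = 143,818.
Numerator = 10,253 + 1,724 + 3,330 = 15,307.
Denominator = 143,818 + 1,724 = 145,542.
Broad rate = 15,307 / 145,542 = 10.52%.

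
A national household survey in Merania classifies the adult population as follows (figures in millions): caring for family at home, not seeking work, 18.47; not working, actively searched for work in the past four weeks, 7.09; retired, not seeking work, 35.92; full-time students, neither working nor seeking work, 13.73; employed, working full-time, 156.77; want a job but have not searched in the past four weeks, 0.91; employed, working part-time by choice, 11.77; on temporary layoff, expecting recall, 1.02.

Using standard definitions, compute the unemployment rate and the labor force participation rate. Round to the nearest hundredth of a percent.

Employed = 156.77 + 11.77 = 168.54 million.
Unemployed = 7.09 + 1.02 = 8.11 million (jobless and actively searching, or on temporary layoff).
Labor force = 168.54 + 8.11 = 176.65 million.
Not in labor force = 18.47 + 35.92 + 13.73 + 0.91 = 69.03 million (those not working and not actively searching are outside the labor force — including those who want a job but have given up searching).
Civilian working-age population = 176.65 + 69.03 = 245.68 million.
Unemployment rate = 8.11 / 176.65 = 4.59%.
Labor force participation rate = 176.65 / 245.68 = 71.90%.

Unemployment rate ≈ 4.59%; labor force participation rate ≈ 71.90%.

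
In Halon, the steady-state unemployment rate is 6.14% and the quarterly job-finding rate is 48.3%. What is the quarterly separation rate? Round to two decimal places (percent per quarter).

From u* = s/(s+f): s = u·f/(1−u).
s = 0.0614 × 48.3 / (1 − 0.0614) = 2.9656 / 0.9386 ≈ 3.16% per quarter.

Separation rate ≈ 3.16% per quarter.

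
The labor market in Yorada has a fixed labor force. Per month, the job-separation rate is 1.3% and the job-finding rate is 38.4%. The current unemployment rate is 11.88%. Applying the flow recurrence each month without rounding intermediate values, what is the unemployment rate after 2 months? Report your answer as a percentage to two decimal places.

Unemployment rate after two months ≈ 6.40%.

With a fixed labor force, u_{t+1} = u_t + s·(1−u_t) − f·u_t = u_t·(1−s−f) + s.
Here 1−s−f = 0.603 and s = 0.013.
u_1 = 0.118800 × 0.603 + 0.013 = 0.084636.
u_2 = 0.084636 × 0.603 + 0.013 = 0.064036.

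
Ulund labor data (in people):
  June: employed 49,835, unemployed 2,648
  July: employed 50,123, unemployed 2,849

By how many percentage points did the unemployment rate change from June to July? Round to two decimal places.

The unemployment rate changed by +0.33 percentage points.

June: labor force = 49,835 + 2,648 = 52,483; u = 2,648/52,483 = 5.05%.
July: labor force = 50,123 + 2,849 = 52,972; u = 2,849/52,972 = 5.38%.
Change = 5.38% − 5.05% = +0.33 pp.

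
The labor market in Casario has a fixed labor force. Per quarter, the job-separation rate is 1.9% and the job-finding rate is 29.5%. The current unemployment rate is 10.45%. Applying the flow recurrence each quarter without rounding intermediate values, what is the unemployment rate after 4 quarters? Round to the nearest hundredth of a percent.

Unemployment rate after four quarters ≈ 7.03%.

With a fixed labor force, u_{t+1} = u_t + s·(1−u_t) − f·u_t = u_t·(1−s−f) + s.
Here 1−s−f = 0.686 and s = 0.019.
u_1 = 0.104500 × 0.686 + 0.019 = 0.090687.
u_2 = 0.090687 × 0.686 + 0.019 = 0.081211.
u_3 = 0.081211 × 0.686 + 0.019 = 0.074711.
u_4 = 0.074711 × 0.686 + 0.019 = 0.070252.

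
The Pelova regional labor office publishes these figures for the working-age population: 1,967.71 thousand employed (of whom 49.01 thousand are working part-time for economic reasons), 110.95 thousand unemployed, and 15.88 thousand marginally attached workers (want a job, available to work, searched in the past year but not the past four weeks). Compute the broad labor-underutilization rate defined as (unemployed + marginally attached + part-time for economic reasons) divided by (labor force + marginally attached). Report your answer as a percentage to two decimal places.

Broad underutilization rate ≈ 8.40%.

Labor force = 1,967.71 + 110.95 = 2,078.66 thousand.
Numerator = 110.95 + 15.88 + 49.01 = 175.84 thousand.
Denominator = 2,078.66 + 15.88 = 2,094.54 thousand.
Broad rate = 175.84 / 2,094.54 = 8.40%.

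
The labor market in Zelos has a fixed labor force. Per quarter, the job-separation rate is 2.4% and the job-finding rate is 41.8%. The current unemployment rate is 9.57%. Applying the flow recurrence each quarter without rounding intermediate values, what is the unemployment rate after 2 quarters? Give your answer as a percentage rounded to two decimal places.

With a fixed labor force, u_{t+1} = u_t + s·(1−u_t) − f·u_t = u_t·(1−s−f) + s.
Here 1−s−f = 0.558 and s = 0.024.
u_1 = 0.095700 × 0.558 + 0.024 = 0.077401.
u_2 = 0.077401 × 0.558 + 0.024 = 0.067190.

Unemployment rate after two quarters ≈ 6.72%.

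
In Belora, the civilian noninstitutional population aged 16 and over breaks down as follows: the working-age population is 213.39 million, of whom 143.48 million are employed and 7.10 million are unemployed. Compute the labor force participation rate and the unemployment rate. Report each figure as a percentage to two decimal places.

Labor force = employed + unemployed = 143.48 + 7.10 = 150.58 million.
Unemployment rate = 7.10 / 150.58 = 4.72%.
Labor force participation rate = 150.58 / 213.39 = 70.57%.

Labor force participation rate ≈ 70.57%; unemployment rate ≈ 4.72%.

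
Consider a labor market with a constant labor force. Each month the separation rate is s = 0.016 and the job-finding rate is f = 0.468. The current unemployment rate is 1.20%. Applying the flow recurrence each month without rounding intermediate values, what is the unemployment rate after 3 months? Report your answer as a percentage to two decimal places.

Unemployment rate after three months ≈ 3.02%.

With a fixed labor force, u_{t+1} = u_t + s·(1−u_t) − f·u_t = u_t·(1−s−f) + s.
Here 1−s−f = 0.516 and s = 0.016.
u_1 = 0.012000 × 0.516 + 0.016 = 0.022192.
u_2 = 0.022192 × 0.516 + 0.016 = 0.027451.
u_3 = 0.027451 × 0.516 + 0.016 = 0.030165.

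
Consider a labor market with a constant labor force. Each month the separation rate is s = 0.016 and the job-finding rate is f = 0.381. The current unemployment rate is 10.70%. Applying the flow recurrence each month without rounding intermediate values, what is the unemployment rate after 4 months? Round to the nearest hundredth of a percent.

With a fixed labor force, u_{t+1} = u_t + s·(1−u_t) − f·u_t = u_t·(1−s−f) + s.
Here 1−s−f = 0.603 and s = 0.016.
u_1 = 0.107000 × 0.603 + 0.016 = 0.080521.
u_2 = 0.080521 × 0.603 + 0.016 = 0.064554.
u_3 = 0.064554 × 0.603 + 0.016 = 0.054926.
u_4 = 0.054926 × 0.603 + 0.016 = 0.049120.

Unemployment rate after four months ≈ 4.91%.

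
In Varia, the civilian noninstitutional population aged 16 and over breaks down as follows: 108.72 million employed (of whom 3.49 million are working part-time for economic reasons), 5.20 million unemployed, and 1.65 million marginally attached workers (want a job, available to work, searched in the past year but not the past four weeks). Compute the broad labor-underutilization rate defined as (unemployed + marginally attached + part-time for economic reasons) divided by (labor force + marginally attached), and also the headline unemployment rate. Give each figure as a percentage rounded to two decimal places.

Labor force = 108.72 + 5.20 = 113.92 million.
Numerator = 5.20 + 1.65 + 3.49 = 10.34 million.
Denominator = 113.92 + 1.65 = 115.57 million.
Broad rate = 10.34 / 115.57 = 8.95%.
Headline unemployment rate = 5.20 / 113.92 = 4.56%.

Broad underutilization rate ≈ 8.95%; headline unemployment rate ≈ 4.56%.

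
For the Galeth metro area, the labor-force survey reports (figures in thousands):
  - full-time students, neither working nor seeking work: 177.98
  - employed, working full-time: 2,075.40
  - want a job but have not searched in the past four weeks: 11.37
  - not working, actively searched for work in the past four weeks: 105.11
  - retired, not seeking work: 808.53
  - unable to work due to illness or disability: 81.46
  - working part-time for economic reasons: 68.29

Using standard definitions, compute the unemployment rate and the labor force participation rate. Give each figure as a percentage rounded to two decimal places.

Unemployment rate ≈ 4.67%; labor force participation rate ≈ 67.57%.

Employed = 2,075.40 + 68.29 = 2,143.69 thousand (anyone who worked, including part-time for economic reasons, counts as employed).
Unemployed = 105.11 thousand.
Labor force = 2,143.69 + 105.11 = 2,248.80 thousand.
Not in labor force = 177.98 + 11.37 + 808.53 + 81.46 = 1,079.34 thousand (those not working and not actively searching are outside the labor force — including those who want a job but have given up searching).
Civilian working-age population = 2,248.80 + 1,079.34 = 3,328.14 thousand.
Unemployment rate = 105.11 / 2,248.80 = 4.67%.
Labor force participation rate = 2,248.80 / 3,328.14 = 67.57%.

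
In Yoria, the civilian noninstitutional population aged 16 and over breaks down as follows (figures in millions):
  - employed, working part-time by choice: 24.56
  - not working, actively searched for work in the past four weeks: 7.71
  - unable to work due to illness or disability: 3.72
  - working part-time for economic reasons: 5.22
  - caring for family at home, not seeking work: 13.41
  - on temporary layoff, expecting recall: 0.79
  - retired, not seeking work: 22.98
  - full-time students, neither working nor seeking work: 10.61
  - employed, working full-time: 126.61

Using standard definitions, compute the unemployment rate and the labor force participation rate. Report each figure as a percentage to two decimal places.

Unemployment rate ≈ 5.15%; labor force participation rate ≈ 76.48%.

Employed = 24.56 + 5.22 + 126.61 = 156.39 million (anyone who worked, including part-time for economic reasons, counts as employed).
Unemployed = 7.71 + 0.79 = 8.50 million (jobless and actively searching, or on temporary layoff).
Labor force = 156.39 + 8.50 = 164.89 million.
Not in labor force = 3.72 + 13.41 + 22.98 + 10.61 = 50.72 million (those not working and not actively searching are outside the labor force).
Civilian working-age population = 164.89 + 50.72 = 215.61 million.
Unemployment rate = 8.50 / 164.89 = 5.15%.
Labor force participation rate = 164.89 / 215.61 = 76.48%.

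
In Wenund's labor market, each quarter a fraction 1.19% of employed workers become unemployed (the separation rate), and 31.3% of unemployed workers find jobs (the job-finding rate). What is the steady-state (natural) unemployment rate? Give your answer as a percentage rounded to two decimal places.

Steady-state unemployment rate ≈ 3.66%.

At steady state the flows balance: s·E = f·U, so U/(E+U) = s/(s+f).
u* = 1.19 / (1.19 + 31.3) = 1.19 / 32.49 = 3.66%.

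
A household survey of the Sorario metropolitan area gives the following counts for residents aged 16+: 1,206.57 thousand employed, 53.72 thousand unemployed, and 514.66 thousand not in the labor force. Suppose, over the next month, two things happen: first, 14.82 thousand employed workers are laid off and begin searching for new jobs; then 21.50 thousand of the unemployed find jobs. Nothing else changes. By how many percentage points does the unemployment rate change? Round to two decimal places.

Initially, labor force = 1,206.57 + 53.72 = 1,260.29 thousand, so u = 53.72/1,260.29 = 4.26%.
After the first change, employed falls and unemployed rises by 14.82; labor force unchanged → E = 1,191.75, U = 68.54, labor force = 1,260.29 thousand.
After the second change, unemployed falls and employed rises by 21.50; labor force unchanged → E = 1,213.25, U = 47.04, labor force = 1,260.29 thousand.
New unemployment rate = 47.04 / 1,260.29 = 3.73%.
Change = 3.73% − 4.26% = −0.53 percentage points.

The unemployment rate changes by −0.53 percentage points.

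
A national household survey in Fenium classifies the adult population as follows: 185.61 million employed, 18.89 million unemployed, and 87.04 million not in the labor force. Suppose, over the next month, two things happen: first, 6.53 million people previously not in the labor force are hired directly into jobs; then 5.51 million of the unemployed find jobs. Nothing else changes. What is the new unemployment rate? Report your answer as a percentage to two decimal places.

New unemployment rate ≈ 6.34%.

Initially, labor force = 185.61 + 18.89 = 204.50 million, so u = 18.89/204.50 = 9.24%.
After the first change, employed and labor force both rise by 6.53; unemployed unchanged → E = 192.14, U = 18.89, labor force = 211.03 million.
After the second change, unemployed falls and employed rises by 5.51; labor force unchanged → E = 197.65, U = 13.38, labor force = 211.03 million.
New unemployment rate = 13.38 / 211.03 = 6.34%.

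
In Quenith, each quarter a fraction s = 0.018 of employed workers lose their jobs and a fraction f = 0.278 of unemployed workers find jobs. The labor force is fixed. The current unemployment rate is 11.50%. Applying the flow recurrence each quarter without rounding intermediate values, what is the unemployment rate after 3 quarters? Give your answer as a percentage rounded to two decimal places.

With a fixed labor force, u_{t+1} = u_t + s·(1−u_t) − f·u_t = u_t·(1−s−f) + s.
Here 1−s−f = 0.704 and s = 0.018.
u_1 = 0.115000 × 0.704 + 0.018 = 0.098960.
u_2 = 0.098960 × 0.704 + 0.018 = 0.087668.
u_3 = 0.087668 × 0.704 + 0.018 = 0.079718.

Unemployment rate after three quarters ≈ 7.97%.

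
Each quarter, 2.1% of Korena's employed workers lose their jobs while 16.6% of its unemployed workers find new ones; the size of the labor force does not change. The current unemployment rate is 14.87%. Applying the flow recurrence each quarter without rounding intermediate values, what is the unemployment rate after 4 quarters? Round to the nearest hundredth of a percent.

Unemployment rate after four quarters ≈ 12.82%.

With a fixed labor force, u_{t+1} = u_t + s·(1−u_t) − f·u_t = u_t·(1−s−f) + s.
Here 1−s−f = 0.813 and s = 0.021.
u_1 = 0.148700 × 0.813 + 0.021 = 0.141893.
u_2 = 0.141893 × 0.813 + 0.021 = 0.136359.
u_3 = 0.136359 × 0.813 + 0.021 = 0.131860.
u_4 = 0.131860 × 0.813 + 0.021 = 0.128202.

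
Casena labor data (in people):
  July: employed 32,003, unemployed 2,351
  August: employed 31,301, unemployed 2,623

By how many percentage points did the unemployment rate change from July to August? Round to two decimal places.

The unemployment rate changed by +0.89 percentage points.

July: labor force = 32,003 + 2,351 = 34,354; u = 2,351/34,354 = 6.84%.
August: labor force = 31,301 + 2,623 = 33,924; u = 2,623/33,924 = 7.73%.
Change = 7.73% − 6.84% = +0.89 pp.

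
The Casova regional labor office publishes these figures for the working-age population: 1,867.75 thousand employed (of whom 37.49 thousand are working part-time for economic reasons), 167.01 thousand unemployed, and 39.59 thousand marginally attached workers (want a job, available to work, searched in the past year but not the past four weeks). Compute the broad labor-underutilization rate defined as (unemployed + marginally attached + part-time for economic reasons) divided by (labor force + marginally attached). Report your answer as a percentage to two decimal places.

Labor force = 1,867.75 + 167.01 = 2,034.76 thousand.
Numerator = 167.01 + 39.59 + 37.49 = 244.09 thousand.
Denominator = 2,034.76 + 39.59 = 2,074.35 thousand.
Broad rate = 244.09 / 2,074.35 = 11.77%.

Broad underutilization rate ≈ 11.77%.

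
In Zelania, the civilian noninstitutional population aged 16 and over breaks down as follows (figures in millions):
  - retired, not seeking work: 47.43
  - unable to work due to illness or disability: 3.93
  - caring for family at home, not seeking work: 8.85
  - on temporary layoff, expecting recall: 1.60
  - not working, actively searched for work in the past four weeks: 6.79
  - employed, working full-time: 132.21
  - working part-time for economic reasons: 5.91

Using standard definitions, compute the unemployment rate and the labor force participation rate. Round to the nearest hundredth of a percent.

Employed = 132.21 + 5.91 = 138.12 million (anyone who worked, including part-time for economic reasons, counts as employed).
Unemployed = 1.60 + 6.79 = 8.39 million (jobless and actively searching, or on temporary layoff).
Labor force = 138.12 + 8.39 = 146.51 million.
Not in labor force = 47.43 + 3.93 + 8.85 = 60.21 million (those not working and not actively searching are outside the labor force).
Civilian working-age population = 146.51 + 60.21 = 206.72 million.
Unemployment rate = 8.39 / 146.51 = 5.73%.
Labor force participation rate = 146.51 / 206.72 = 70.87%.

Unemployment rate ≈ 5.73%; labor force participation rate ≈ 70.87%.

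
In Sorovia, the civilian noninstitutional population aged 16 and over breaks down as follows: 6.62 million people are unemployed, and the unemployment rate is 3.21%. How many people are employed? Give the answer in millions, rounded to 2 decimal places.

Labor force = U / u = 6.62 / 0.0321 ≈ 206.23 million.
Employed = labor force − unemployed = 206.23 − 6.62 = 199.61 million.

About 199.61 million are employed.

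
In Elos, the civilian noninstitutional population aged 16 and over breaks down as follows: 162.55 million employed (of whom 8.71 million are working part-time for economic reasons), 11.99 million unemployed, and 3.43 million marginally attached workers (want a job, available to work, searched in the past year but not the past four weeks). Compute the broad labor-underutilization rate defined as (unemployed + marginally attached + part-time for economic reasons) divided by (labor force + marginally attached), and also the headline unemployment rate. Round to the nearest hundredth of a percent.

Labor force = 162.55 + 11.99 = 174.54 million.
Numerator = 11.99 + 3.43 + 8.71 = 24.13 million.
Denominator = 174.54 + 3.43 = 177.97 million.
Broad rate = 24.13 / 177.97 = 13.56%.
Headline unemployment rate = 11.99 / 174.54 = 6.87%.

Broad underutilization rate ≈ 13.56%; headline unemployment rate ≈ 6.87%.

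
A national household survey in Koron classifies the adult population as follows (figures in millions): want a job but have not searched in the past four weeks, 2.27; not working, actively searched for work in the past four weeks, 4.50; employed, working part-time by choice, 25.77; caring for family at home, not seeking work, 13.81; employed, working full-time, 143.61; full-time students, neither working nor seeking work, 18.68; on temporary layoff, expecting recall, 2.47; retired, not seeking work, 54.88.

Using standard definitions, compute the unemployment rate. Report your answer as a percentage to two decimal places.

Employed = 25.77 + 143.61 = 169.38 million.
Unemployed = 4.50 + 2.47 = 6.97 million (jobless and actively searching, or on temporary layoff).
Labor force = 169.38 + 6.97 = 176.35 million.
Unemployment rate = 6.97 / 176.35 = 3.95%.

Unemployment rate ≈ 3.95%.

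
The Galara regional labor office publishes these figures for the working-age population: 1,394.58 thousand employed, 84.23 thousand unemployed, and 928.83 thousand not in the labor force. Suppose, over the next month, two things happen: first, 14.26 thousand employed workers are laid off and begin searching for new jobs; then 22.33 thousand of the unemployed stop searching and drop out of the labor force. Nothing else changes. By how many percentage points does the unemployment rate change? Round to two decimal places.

Initially, labor force = 1,394.58 + 84.23 = 1,478.81 thousand, so u = 84.23/1,478.81 = 5.70%.
After the first change, employed falls and unemployed rises by 14.26; labor force unchanged → E = 1,380.32, U = 98.49, labor force = 1,478.81 thousand.
After the second change, unemployed and labor force both fall by 22.33 → E = 1,380.32, U = 76.16, labor force = 1,456.48 thousand.
New unemployment rate = 76.16 / 1,456.48 = 5.23%.
Change = 5.23% − 5.70% = −0.47 percentage points.

The unemployment rate changes by −0.47 percentage points.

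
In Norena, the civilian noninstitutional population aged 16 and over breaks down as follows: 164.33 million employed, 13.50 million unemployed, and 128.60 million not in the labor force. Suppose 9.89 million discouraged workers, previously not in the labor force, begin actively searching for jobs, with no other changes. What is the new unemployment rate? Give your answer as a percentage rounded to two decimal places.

Initially, labor force = 164.33 + 13.50 = 177.83 million, so u = 13.50/177.83 = 7.59%.
After the change, unemployed and labor force both rise by 9.89 → E = 164.33, U = 23.39, labor force = 187.72 million.
New unemployment rate = 23.39 / 187.72 = 12.46%.

New unemployment rate ≈ 12.46%.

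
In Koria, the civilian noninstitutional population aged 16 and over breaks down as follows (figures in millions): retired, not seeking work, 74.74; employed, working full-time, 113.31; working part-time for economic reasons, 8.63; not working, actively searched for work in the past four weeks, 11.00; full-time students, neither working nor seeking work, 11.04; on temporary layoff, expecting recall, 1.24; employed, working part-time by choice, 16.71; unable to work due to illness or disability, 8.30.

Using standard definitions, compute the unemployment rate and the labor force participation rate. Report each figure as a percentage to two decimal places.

Unemployment rate ≈ 8.11%; labor force participation rate ≈ 61.60%.

Employed = 113.31 + 8.63 + 16.71 = 138.65 million (anyone who worked, including part-time for economic reasons, counts as employed).
Unemployed = 11.00 + 1.24 = 12.24 million (jobless and actively searching, or on temporary layoff).
Labor force = 138.65 + 12.24 = 150.89 million.
Not in labor force = 74.74 + 11.04 + 8.30 = 94.08 million (those not working and not actively searching are outside the labor force).
Civilian working-age population = 150.89 + 94.08 = 244.97 million.
Unemployment rate = 12.24 / 150.89 = 8.11%.
Labor force participation rate = 150.89 / 244.97 = 61.60%.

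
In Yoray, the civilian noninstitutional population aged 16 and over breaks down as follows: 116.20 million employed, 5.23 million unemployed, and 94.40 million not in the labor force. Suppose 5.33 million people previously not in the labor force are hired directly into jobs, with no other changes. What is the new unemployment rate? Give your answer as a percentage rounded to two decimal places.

New unemployment rate ≈ 4.13%.

Initially, labor force = 116.20 + 5.23 = 121.43 million, so u = 5.23/121.43 = 4.31%.
After the change, employed and labor force both rise by 5.33; unemployed unchanged → E = 121.53, U = 5.23, labor force = 126.76 million.
New unemployment rate = 5.23 / 126.76 = 4.13%.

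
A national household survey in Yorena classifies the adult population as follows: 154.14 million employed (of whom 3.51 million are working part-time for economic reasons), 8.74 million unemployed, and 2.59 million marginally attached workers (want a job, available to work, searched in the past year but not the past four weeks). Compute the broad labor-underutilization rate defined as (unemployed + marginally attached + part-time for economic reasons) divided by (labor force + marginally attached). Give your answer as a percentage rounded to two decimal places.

Labor force = 154.14 + 8.74 = 162.88 million.
Numerator = 8.74 + 2.59 + 3.51 = 14.84 million.
Denominator = 162.88 + 2.59 = 165.47 million.
Broad rate = 14.84 / 165.47 = 8.97%.

Broad underutilization rate ≈ 8.97%.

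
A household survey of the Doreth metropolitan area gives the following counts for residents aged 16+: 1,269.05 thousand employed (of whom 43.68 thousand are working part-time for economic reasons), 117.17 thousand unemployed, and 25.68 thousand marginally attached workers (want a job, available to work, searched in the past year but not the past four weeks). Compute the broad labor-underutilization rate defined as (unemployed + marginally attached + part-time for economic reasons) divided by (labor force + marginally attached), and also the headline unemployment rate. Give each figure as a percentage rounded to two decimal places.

Labor force = 1,269.05 + 117.17 = 1,386.22 thousand.
Numerator = 117.17 + 25.68 + 43.68 = 186.53 thousand.
Denominator = 1,386.22 + 25.68 = 1,411.90 thousand.
Broad rate = 186.53 / 1,411.90 = 13.21%.
Headline unemployment rate = 117.17 / 1,386.22 = 8.45%.

Broad underutilization rate ≈ 13.21%; headline unemployment rate ≈ 8.45%.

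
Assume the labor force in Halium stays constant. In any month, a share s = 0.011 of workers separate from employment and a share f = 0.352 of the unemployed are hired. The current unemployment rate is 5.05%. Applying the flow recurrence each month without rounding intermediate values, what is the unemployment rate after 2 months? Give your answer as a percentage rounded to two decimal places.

With a fixed labor force, u_{t+1} = u_t + s·(1−u_t) − f·u_t = u_t·(1−s−f) + s.
Here 1−s−f = 0.637 and s = 0.011.
u_1 = 0.050500 × 0.637 + 0.011 = 0.043168.
u_2 = 0.043168 × 0.637 + 0.011 = 0.038498.

Unemployment rate after two months ≈ 3.85%.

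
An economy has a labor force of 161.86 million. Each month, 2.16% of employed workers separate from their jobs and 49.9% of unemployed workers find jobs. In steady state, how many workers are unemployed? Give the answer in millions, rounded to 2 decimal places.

Steady-state unemployment rate u* = s/(s+f) = 2.16/(2.16+49.9) = 0.041491.
Unemployed = u* × labor force = 0.041491 × 161.86 ≈ 6.72 million.

About 6.72 million are unemployed in steady state.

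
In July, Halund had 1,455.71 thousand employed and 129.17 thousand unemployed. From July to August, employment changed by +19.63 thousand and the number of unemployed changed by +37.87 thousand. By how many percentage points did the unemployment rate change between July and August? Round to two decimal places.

The unemployment rate changed by +2.02 percentage points.

July: labor force = 1,455.71 + 129.17 = 1,584.88; u = 129.17/1,584.88 = 8.15%.
August: labor force = 1,475.34 + 167.04 = 1,642.38; u = 167.04/1,642.38 = 10.17%.
Change = 10.17% − 8.15% = +2.02 pp.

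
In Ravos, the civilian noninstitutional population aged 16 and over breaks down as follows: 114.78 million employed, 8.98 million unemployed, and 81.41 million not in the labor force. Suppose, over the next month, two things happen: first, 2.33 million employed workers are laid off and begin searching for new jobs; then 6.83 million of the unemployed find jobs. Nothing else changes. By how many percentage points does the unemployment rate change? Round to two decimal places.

Initially, labor force = 114.78 + 8.98 = 123.76 million, so u = 8.98/123.76 = 7.26%.
After the first change, employed falls and unemployed rises by 2.33; labor force unchanged → E = 112.45, U = 11.31, labor force = 123.76 million.
After the second change, unemployed falls and employed rises by 6.83; labor force unchanged → E = 119.28, U = 4.48, labor force = 123.76 million.
New unemployment rate = 4.48 / 123.76 = 3.62%.
Change = 3.62% − 7.26% = −3.64 percentage points.

The unemployment rate changes by −3.64 percentage points.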